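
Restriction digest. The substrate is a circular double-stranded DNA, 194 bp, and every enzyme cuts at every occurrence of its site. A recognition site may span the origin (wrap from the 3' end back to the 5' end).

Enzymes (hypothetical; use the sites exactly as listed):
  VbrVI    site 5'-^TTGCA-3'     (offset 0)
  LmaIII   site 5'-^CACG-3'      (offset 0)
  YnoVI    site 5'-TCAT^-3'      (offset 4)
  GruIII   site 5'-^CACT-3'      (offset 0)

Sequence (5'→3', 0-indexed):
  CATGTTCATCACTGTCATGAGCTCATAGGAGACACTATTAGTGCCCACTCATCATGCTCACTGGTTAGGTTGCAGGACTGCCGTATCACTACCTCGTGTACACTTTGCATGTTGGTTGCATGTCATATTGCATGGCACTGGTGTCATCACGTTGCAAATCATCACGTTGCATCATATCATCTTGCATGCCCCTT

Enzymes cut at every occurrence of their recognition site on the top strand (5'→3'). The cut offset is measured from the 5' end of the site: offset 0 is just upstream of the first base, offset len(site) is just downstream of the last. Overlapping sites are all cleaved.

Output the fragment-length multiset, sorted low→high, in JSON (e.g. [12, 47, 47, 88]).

Scan for sites:
  VbrVI TTGCA/0: at [69, 104, 115, 127, 151, 166, 181] ⇒ [69, 104, 115, 127, 151, 166, 181]
  LmaIII CACG/0: at [147, 162] ⇒ [147, 162]
  YnoVI TCAT/4: at [5, 14, 22, 48, 51, 122, 143, 158, 171, 176, 193] ⇒ [3, 9, 18, 26, 52, 55, 126, 147, 162, 175, 180]
  GruIII CACT/0: at [9, 32, 45, 58, 86, 100, 135] ⇒ [9, 32, 45, 58, 86, 100, 135]

Pooled cuts: [3, 9, 18, 26, 32, 45, 52, 55, 58, 69, 86, 100, 104, 115, 126, 127, 135, 147, 151, 162, 166, 175, 180, 181]

Fragments:
  3→9: 6 bp
  9→18: 9 bp
  18→26: 8 bp
  26→32: 6 bp
  32→45: 13 bp
  45→52: 7 bp
  52→55: 3 bp
  55→58: 3 bp
  58→69: 11 bp
  69→86: 17 bp
  86→100: 14 bp
  100→104: 4 bp
  104→115: 11 bp
  115→126: 11 bp
  126→127: 1 bp
  127→135: 8 bp
  135→147: 12 bp
  147→151: 4 bp
  151→162: 11 bp
  162→166: 4 bp
  166→175: 9 bp
  175→180: 5 bp
  180→181: 1 bp
  181→3 (wrap): 194-181+3 = 16 bp

[1,1,3,3,4,4,4,5,6,6,7,8,8,9,9,11,11,11,11,12,13,14,16,17]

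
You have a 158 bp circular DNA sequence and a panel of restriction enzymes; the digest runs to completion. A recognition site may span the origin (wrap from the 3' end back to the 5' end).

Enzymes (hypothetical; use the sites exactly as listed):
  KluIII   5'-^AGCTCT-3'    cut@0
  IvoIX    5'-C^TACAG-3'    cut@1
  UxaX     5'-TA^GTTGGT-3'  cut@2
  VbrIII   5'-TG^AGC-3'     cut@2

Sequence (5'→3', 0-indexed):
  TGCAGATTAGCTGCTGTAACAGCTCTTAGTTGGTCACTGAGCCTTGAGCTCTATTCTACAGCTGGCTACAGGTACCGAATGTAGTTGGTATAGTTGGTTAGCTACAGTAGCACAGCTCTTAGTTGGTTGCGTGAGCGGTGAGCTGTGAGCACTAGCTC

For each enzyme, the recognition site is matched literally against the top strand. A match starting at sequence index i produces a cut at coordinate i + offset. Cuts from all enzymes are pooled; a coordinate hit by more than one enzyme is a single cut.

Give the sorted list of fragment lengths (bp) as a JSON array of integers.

Per-enzyme occurrences:
  KluIII (AGCTCT, off=0): starts [20, 46, 113, 153] → cuts [20, 46, 113, 153]
  IvoIX (CTACAG, off=1): starts [55, 65, 101] → cuts [56, 66, 102]
  UxaX (TAGTTGGT, off=2): starts [26, 81, 90, 119] → cuts [28, 83, 92, 121]
  VbrIII (TGAGC, off=2): starts [37, 44, 131, 138, 145] → cuts [39, 46, 133, 140, 147]

All cut coordinates (distinct, sorted): [20, 28, 39, 46, 56, 66, 83, 92, 102, 113, 121, 133, 140, 147, 153]

Fragment lengths:
  20→28: 8 bp
  28→39: 11 bp
  39→46: 7 bp
  46→56: 10 bp
  56→66: 10 bp
  66→83: 17 bp
  83→92: 9 bp
  92→102: 10 bp
  102→113: 11 bp
  113→121: 8 bp
  121→133: 12 bp
  133→140: 7 bp
  140→147: 7 bp
  147→153: 6 bp
  153→20 (wrap): 158-153+20 = 25 bp

[6,7,7,7,8,8,9,10,10,10,11,11,12,17,25]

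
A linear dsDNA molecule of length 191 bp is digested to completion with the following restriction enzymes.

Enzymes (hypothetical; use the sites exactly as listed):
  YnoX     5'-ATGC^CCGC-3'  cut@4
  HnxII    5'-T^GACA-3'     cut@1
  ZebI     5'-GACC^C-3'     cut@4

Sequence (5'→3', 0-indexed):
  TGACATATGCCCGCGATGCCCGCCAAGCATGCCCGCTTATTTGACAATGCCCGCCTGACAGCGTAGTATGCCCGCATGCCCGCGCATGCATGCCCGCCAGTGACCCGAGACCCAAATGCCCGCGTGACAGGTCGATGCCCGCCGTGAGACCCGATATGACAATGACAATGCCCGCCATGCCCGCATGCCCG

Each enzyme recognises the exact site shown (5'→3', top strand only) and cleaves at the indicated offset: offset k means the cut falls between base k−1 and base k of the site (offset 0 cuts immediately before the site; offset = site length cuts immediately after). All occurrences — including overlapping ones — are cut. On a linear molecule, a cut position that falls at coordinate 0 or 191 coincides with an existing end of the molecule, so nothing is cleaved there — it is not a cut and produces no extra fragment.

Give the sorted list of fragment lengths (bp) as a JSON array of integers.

Site scan:
  YnoX (ATGCCCGC, off=4): starts [6, 15, 28, 46, 67, 75, 89, 115, 134, 167, 176] → cuts [10, 19, 32, 50, 71, 79, 93, 119, 138, 171, 180]
  HnxII (TGACA, off=1): starts [0, 41, 55, 124, 156, 162] → cuts [1, 42, 56, 125, 157, 163]
  ZebI (GACCC, off=4): starts [101, 108, 147] → cuts [105, 112, 151]

All cut coordinates (distinct, sorted): [1, 10, 19, 32, 42, 50, 56, 71, 79, 93, 105, 112, 119, 125, 138, 151, 157, 163, 171, 180]

Fragment lengths:
  [0,1): 1 bp
  [1,10): 9 bp
  [10,19): 9 bp
  [19,32): 13 bp
  [32,42): 10 bp
  [42,50): 8 bp
  [50,56): 6 bp
  [56,71): 15 bp
  [71,79): 8 bp
  [79,93): 14 bp
  [93,105): 12 bp
  [105,112): 7 bp
  [112,119): 7 bp
  [119,125): 6 bp
  [125,138): 13 bp
  [138,151): 13 bp
  [151,157): 6 bp
  [157,163): 6 bp
  [163,171): 8 bp
  [171,180): 9 bp
  [180,191): 11 bp

[1,6,6,6,6,7,7,8,8,8,9,9,9,10,11,12,13,13,13,14,15]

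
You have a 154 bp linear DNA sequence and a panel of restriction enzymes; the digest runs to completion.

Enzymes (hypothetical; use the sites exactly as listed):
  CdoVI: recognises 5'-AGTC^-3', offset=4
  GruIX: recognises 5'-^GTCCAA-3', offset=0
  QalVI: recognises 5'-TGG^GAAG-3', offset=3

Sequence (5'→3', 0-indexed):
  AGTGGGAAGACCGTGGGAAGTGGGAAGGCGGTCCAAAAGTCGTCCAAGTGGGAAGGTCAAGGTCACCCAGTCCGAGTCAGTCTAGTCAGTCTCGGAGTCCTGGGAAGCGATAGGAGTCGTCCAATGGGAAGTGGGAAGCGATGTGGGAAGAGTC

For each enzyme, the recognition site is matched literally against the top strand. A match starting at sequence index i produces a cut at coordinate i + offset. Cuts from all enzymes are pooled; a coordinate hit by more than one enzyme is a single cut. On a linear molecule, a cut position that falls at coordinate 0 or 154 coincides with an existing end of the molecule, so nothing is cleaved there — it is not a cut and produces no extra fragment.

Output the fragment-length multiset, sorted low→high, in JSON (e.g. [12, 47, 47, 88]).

[4,4,4,5,5,6,7,7,7,8,8,9,10,11,11,12,15,21]

Scan for sites:
  CdoVI (AGTC, off=4): starts [37, 68, 74, 78, 83, 87, 95, 114, 150] → cuts [41, 72, 78, 82, 87, 91, 99, 118] (position 154 is a terminus of the linear molecule — no cut)
  GruIX (GTCCAA, off=0): starts [30, 41, 118] → cuts [30, 41, 118]
  QalVI (TGGGAAG, off=3): starts [2, 13, 20, 48, 100, 124, 131, 143] → cuts [5, 16, 23, 51, 103, 127, 134, 146]

Pooled cuts: [5, 16, 23, 30, 41, 51, 72, 78, 82, 87, 91, 99, 103, 118, 127, 134, 146]

Fragment lengths:
  [0,5): 5 bp
  [5,16): 11 bp
  [16,23): 7 bp
  [23,30): 7 bp
  [30,41): 11 bp
  [41,51): 10 bp
  [51,72): 21 bp
  [72,78): 6 bp
  [78,82): 4 bp
  [82,87): 5 bp
  [87,91): 4 bp
  [91,99): 8 bp
  [99,103): 4 bp
  [103,118): 15 bp
  [118,127): 9 bp
  [127,134): 7 bp
  [134,146): 12 bp
  [146,154): 8 bp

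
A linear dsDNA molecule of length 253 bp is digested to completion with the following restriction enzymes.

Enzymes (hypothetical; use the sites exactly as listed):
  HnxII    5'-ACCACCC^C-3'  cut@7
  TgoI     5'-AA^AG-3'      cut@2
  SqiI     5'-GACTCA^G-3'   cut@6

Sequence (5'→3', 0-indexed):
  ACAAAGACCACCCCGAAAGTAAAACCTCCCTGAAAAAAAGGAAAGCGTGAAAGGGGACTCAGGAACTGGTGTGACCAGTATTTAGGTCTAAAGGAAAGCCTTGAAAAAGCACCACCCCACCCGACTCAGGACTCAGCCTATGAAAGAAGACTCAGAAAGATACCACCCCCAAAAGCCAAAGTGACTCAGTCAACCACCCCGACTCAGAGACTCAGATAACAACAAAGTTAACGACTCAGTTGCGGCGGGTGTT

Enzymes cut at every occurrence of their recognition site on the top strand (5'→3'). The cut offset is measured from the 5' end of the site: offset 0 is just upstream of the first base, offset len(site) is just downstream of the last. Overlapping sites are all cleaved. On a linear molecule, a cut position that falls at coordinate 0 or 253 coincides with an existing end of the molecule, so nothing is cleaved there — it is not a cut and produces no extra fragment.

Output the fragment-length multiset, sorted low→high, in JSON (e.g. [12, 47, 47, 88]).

[3,4,4,5,5,5,6,7,7,8,8,9,9,9,10,10,10,11,11,11,11,11,13,15,21,30]

Scan for sites:
  HnxII ACCACCCC/7: at [6, 110, 161, 192] ⇒ [13, 117, 168, 199]
  TgoI AAAG/2: at [2, 15, 36, 41, 49, 89, 94, 105, 142, 155, 171, 177, 223] ⇒ [4, 17, 38, 43, 51, 91, 96, 107, 144, 157, 173, 179, 225]
  SqiI GACTCAG/6: at [55, 122, 129, 148, 182, 200, 208, 232] ⇒ [61, 128, 135, 154, 188, 206, 214, 238]

All cut coordinates (distinct, sorted): [4, 13, 17, 38, 43, 51, 61, 91, 96, 107, 117, 128, 135, 144, 154, 157, 168, 173, 179, 188, 199, 206, 214, 225, 238]

Fragment lengths:
  [0,4): 4 bp
  [4,13): 9 bp
  [13,17): 4 bp
  [17,38): 21 bp
  [38,43): 5 bp
  [43,51): 8 bp
  [51,61): 10 bp
  [61,91): 30 bp
  [91,96): 5 bp
  [96,107): 11 bp
  [107,117): 10 bp
  [117,128): 11 bp
  [128,135): 7 bp
  [135,144): 9 bp
  [144,154): 10 bp
  [154,157): 3 bp
  [157,168): 11 bp
  [168,173): 5 bp
  [173,179): 6 bp
  [179,188): 9 bp
  [188,199): 11 bp
  [199,206): 7 bp
  [206,214): 8 bp
  [214,225): 11 bp
  [225,238): 13 bp
  [238,253): 15 bp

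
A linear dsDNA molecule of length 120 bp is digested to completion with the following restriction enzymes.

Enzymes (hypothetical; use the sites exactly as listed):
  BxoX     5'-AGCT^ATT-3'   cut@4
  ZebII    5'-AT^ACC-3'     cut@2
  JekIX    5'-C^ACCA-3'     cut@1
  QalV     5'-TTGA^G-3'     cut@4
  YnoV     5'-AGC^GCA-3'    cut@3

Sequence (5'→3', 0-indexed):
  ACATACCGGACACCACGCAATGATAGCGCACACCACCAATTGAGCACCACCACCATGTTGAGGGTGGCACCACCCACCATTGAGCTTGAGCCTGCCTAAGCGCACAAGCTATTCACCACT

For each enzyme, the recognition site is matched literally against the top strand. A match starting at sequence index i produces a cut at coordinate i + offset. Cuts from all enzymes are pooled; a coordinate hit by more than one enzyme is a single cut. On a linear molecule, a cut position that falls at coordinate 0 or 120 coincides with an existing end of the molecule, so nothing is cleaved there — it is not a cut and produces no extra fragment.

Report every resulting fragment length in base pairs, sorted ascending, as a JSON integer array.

Site scan:
  BxoX (AGCTATT, off=4): starts [106] → cuts [110]
  ZebII (ATACC, off=2): starts [2] → cuts [4]
  JekIX (CACCA, off=1): starts [10, 30, 33, 44, 47, 50, 67, 74, 113] → cuts [11, 31, 34, 45, 48, 51, 68, 75, 114]
  QalV (TTGAG, off=4): starts [39, 57, 79, 85] → cuts [43, 61, 83, 89]
  YnoV (AGCGCA, off=3): starts [24, 98] → cuts [27, 101]

All cut coordinates (distinct, sorted): [4, 11, 27, 31, 34, 43, 45, 48, 51, 61, 68, 75, 83, 89, 101, 110, 114]

Fragments:
  [0,4): 4 bp
  [4,11): 7 bp
  [11,27): 16 bp
  [27,31): 4 bp
  [31,34): 3 bp
  [34,43): 9 bp
  [43,45): 2 bp
  [45,48): 3 bp
  [48,51): 3 bp
  [51,61): 10 bp
  [61,68): 7 bp
  [68,75): 7 bp
  [75,83): 8 bp
  [83,89): 6 bp
  [89,101): 12 bp
  [101,110): 9 bp
  [110,114): 4 bp
  [114,120): 6 bp

[2,3,3,3,4,4,4,6,6,7,7,7,8,9,9,10,12,16]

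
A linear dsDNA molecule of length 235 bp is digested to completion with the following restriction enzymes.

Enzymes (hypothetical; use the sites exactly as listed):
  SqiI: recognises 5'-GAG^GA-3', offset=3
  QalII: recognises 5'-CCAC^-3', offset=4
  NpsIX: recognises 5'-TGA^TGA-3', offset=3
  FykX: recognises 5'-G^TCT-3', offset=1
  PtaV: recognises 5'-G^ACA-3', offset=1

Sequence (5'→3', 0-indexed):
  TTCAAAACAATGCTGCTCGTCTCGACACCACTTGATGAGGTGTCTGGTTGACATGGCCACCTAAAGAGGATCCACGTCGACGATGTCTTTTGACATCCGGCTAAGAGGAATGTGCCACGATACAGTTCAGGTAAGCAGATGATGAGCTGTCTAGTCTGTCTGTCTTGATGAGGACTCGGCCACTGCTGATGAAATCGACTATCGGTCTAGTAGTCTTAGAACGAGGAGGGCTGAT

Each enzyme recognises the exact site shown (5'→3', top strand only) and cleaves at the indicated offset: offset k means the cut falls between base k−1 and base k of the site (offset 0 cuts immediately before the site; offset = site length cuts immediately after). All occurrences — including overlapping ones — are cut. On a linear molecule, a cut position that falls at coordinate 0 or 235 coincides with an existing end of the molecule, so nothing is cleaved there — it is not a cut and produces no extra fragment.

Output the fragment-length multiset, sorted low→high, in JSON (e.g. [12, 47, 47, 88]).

[4,4,4,4,5,5,6,6,7,7,7,7,7,8,8,8,10,10,10,11,11,12,15,16,19,24]

Per-enzyme occurrences:
  SqiI (GAGGA, off=3): starts [65, 104, 169, 222] → cuts [68, 107, 172, 225]
  QalII (CCAC, off=4): starts [27, 56, 71, 114, 179] → cuts [31, 60, 75, 118, 183]
  NpsIX (TGATGA, off=3): starts [32, 139, 165, 186] → cuts [35, 142, 168, 189]
  FykX (GTCT, off=1): starts [18, 41, 84, 148, 153, 157, 161, 204, 212] → cuts [19, 42, 85, 149, 154, 158, 162, 205, 213]
  PtaV (GACA, off=1): starts [23, 49, 91] → cuts [24, 50, 92]

All cut coordinates (distinct, sorted): [19, 24, 31, 35, 42, 50, 60, 68, 75, 85, 92, 107, 118, 142, 149, 154, 158, 162, 168, 172, 183, 189, 205, 213, 225]

Fragment lengths:
  [0,19): 19 bp
  [19,24): 5 bp
  [24,31): 7 bp
  [31,35): 4 bp
  [35,42): 7 bp
  [42,50): 8 bp
  [50,60): 10 bp
  [60,68): 8 bp
  [68,75): 7 bp
  [75,85): 10 bp
  [85,92): 7 bp
  [92,107): 15 bp
  [107,118): 11 bp
  [118,142): 24 bp
  [142,149): 7 bp
  [149,154): 5 bp
  [154,158): 4 bp
  [158,162): 4 bp
  [162,168): 6 bp
  [168,172): 4 bp
  [172,183): 11 bp
  [183,189): 6 bp
  [189,205): 16 bp
  [205,213): 8 bp
  [213,225): 12 bp
  [225,235): 10 bp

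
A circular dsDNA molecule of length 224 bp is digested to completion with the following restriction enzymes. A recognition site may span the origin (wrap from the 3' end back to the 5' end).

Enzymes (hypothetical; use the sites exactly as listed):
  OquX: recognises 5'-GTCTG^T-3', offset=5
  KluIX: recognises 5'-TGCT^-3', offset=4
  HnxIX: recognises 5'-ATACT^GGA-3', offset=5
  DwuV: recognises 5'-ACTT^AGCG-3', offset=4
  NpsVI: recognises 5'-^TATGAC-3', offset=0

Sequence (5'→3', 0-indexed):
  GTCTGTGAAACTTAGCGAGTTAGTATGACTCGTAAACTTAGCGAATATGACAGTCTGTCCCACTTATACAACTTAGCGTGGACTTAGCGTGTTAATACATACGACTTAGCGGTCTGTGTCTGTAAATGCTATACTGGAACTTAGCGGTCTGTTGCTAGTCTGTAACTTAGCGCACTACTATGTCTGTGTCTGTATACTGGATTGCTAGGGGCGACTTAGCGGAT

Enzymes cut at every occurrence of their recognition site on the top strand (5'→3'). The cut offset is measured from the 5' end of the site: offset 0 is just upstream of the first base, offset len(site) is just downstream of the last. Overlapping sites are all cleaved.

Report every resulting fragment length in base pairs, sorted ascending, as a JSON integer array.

Per-enzyme occurrences:
  OquX (GTCTGT, off=5): starts [0, 52, 111, 117, 146, 157, 181, 187] → cuts [5, 57, 116, 122, 151, 162, 186, 192]
  KluIX (TGCT, off=4): starts [126, 152, 202] → cuts [130, 156, 206]
  HnxIX (ATACTGGA, off=5): starts [130, 193] → cuts [135, 198]
  DwuV (ACTTAGCG, off=4): starts [9, 35, 70, 81, 103, 138, 164, 213] → cuts [13, 39, 74, 85, 107, 142, 168, 217]
  NpsVI (TATGAC, off=0): starts [23, 45] → cuts [23, 45]

All cut coordinates (distinct, sorted): [5, 13, 23, 39, 45, 57, 74, 85, 107, 116, 122, 130, 135, 142, 151, 156, 162, 168, 186, 192, 198, 206, 217]

Fragments:
  5→13: 8 bp
  13→23: 10 bp
  23→39: 16 bp
  39→45: 6 bp
  45→57: 12 bp
  57→74: 17 bp
  74→85: 11 bp
  85→107: 22 bp
  107→116: 9 bp
  116→122: 6 bp
  122→130: 8 bp
  130→135: 5 bp
  135→142: 7 bp
  142→151: 9 bp
  151→156: 5 bp
  156→162: 6 bp
  162→168: 6 bp
  168→186: 18 bp
  186→192: 6 bp
  192→198: 6 bp
  198→206: 8 bp
  206→217: 11 bp
  217→5 (wrap): 224-217+5 = 12 bp

[5,5,6,6,6,6,6,6,7,8,8,8,9,9,10,11,11,12,12,16,17,18,22]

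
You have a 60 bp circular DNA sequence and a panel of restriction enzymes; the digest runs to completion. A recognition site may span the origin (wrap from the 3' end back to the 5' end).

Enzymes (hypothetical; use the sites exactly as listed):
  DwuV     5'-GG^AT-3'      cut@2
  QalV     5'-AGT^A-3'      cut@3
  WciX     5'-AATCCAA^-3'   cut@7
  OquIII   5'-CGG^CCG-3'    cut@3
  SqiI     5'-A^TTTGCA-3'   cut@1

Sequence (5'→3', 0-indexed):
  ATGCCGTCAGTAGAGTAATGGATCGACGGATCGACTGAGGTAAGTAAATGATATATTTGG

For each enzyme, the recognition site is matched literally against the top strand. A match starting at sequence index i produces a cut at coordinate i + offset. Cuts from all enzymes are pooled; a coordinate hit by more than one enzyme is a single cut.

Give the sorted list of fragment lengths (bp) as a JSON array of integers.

Scan for sites:
  DwuV (GGAT, off=2): starts [19, 27, 58] → cuts [0, 21, 29]
  QalV (AGTA, off=3): starts [8, 13, 42] → cuts [11, 16, 45]
  WciX (AATCCAA, off=7): no sites
  OquIII (CGGCCG, off=3): no sites
  SqiI (ATTTGCA, off=1): no sites

Pooled cuts: [0, 11, 16, 21, 29, 45]

Fragments:
  0→11: 11 bp
  11→16: 5 bp
  16→21: 5 bp
  21→29: 8 bp
  29→45: 16 bp
  45→0 (wrap): 60-45+0 = 15 bp

[5,5,8,11,15,16]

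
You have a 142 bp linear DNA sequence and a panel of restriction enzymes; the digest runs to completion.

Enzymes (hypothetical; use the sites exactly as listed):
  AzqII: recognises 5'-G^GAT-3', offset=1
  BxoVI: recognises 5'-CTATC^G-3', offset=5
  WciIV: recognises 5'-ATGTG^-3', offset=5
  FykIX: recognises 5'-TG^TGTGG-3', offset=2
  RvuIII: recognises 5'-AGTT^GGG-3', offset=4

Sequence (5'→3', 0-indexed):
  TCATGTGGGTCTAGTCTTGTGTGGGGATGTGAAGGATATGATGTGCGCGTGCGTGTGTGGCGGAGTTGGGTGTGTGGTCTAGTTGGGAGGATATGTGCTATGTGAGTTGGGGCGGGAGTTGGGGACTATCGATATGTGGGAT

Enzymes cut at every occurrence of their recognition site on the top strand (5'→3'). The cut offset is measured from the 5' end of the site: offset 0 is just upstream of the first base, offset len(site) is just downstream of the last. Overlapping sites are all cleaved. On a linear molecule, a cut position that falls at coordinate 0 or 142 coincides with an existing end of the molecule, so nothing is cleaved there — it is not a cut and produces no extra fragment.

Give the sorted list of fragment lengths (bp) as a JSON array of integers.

Site scan:
  AzqII (GGAT, off=1): starts [24, 33, 88, 138] → cuts [25, 34, 89, 139]
  BxoVI (CTATCG, off=5): starts [125] → cuts [130]
  WciIV (ATGTG, off=5): starts [2, 26, 40, 92, 99, 133] → cuts [7, 31, 45, 97, 104, 138]
  FykIX (TGTGTGG, off=2): starts [17, 53, 70] → cuts [19, 55, 72]
  RvuIII (AGTTGGG, off=4): starts [63, 80, 104, 116] → cuts [67, 84, 108, 120]

All cut coordinates (distinct, sorted): [7, 19, 25, 31, 34, 45, 55, 67, 72, 84, 89, 97, 104, 108, 120, 130, 138, 139]

Fragments:
  [0,7): 7 bp
  [7,19): 12 bp
  [19,25): 6 bp
  [25,31): 6 bp
  [31,34): 3 bp
  [34,45): 11 bp
  [45,55): 10 bp
  [55,67): 12 bp
  [67,72): 5 bp
  [72,84): 12 bp
  [84,89): 5 bp
  [89,97): 8 bp
  [97,104): 7 bp
  [104,108): 4 bp
  [108,120): 12 bp
  [120,130): 10 bp
  [130,138): 8 bp
  [138,139): 1 bp
  [139,142): 3 bp

[1,3,3,4,5,5,6,6,7,7,8,8,10,10,11,12,12,12,12]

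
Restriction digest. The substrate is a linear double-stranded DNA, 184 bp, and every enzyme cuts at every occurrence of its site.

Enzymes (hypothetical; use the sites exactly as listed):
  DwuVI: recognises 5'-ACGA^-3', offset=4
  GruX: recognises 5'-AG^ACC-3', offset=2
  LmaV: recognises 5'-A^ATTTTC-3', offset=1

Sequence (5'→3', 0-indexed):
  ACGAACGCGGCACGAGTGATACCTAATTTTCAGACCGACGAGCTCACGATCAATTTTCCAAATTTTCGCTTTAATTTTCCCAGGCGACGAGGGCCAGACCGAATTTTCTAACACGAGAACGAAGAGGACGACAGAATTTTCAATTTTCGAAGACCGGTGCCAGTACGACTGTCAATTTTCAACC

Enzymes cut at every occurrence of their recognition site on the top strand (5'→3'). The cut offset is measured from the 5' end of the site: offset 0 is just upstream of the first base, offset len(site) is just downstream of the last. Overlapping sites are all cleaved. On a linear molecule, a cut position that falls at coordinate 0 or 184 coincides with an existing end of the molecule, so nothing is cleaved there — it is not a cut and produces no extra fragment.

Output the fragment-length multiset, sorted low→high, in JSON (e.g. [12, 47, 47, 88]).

[3,4,4,5,6,6,7,7,8,8,8,9,9,10,10,10,11,12,14,16,17]

Per-enzyme occurrences:
  DwuVI ACGA/4: at [0, 11, 37, 45, 86, 112, 118, 127, 164] ⇒ [4, 15, 41, 49, 90, 116, 122, 131, 168]
  GruX AGACC/2: at [31, 95, 150] ⇒ [33, 97, 152]
  LmaV AATTTTC/1: at [24, 51, 60, 72, 101, 134, 141, 173] ⇒ [25, 52, 61, 73, 102, 135, 142, 174]

All cut coordinates (distinct, sorted): [4, 15, 25, 33, 41, 49, 52, 61, 73, 90, 97, 102, 116, 122, 131, 135, 142, 152, 168, 174]

Fragment lengths:
  [0,4): 4 bp
  [4,15): 11 bp
  [15,25): 10 bp
  [25,33): 8 bp
  [33,41): 8 bp
  [41,49): 8 bp
  [49,52): 3 bp
  [52,61): 9 bp
  [61,73): 12 bp
  [73,90): 17 bp
  [90,97): 7 bp
  [97,102): 5 bp
  [102,116): 14 bp
  [116,122): 6 bp
  [122,131): 9 bp
  [131,135): 4 bp
  [135,142): 7 bp
  [142,152): 10 bp
  [152,168): 16 bp
  [168,174): 6 bp
  [174,184): 10 bp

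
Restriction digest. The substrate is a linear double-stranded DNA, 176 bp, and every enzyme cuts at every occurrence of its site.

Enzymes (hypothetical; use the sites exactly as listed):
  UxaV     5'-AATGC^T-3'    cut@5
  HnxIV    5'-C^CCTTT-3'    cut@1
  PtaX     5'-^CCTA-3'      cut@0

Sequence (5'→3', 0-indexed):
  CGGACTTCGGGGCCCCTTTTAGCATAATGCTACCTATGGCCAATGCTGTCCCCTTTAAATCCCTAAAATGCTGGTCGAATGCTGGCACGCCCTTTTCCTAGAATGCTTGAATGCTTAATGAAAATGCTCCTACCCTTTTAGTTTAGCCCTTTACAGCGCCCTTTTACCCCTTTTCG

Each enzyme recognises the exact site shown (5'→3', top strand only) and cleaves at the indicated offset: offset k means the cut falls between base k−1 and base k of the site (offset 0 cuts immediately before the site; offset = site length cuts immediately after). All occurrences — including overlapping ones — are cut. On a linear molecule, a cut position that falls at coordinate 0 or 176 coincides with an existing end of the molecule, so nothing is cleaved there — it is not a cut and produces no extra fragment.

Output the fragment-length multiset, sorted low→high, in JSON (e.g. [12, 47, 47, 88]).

[1,2,5,5,6,8,8,8,9,10,10,10,11,12,13,14,14,14,16]

Site scan:
  UxaV (AATGCT, off=5): starts [25, 41, 66, 77, 101, 109, 122] → cuts [30, 46, 71, 82, 106, 114, 127]
  HnxIV (CCCTTT, off=1): starts [13, 50, 89, 132, 146, 158, 167] → cuts [14, 51, 90, 133, 147, 159, 168]
  PtaX (CCTA, off=0): starts [32, 61, 96, 128] → cuts [32, 61, 96, 128]

Pooled cuts: [14, 30, 32, 46, 51, 61, 71, 82, 90, 96, 106, 114, 127, 128, 133, 147, 159, 168]

Fragments:
  [0,14): 14 bp
  [14,30): 16 bp
  [30,32): 2 bp
  [32,46): 14 bp
  [46,51): 5 bp
  [51,61): 10 bp
  [61,71): 10 bp
  [71,82): 11 bp
  [82,90): 8 bp
  [90,96): 6 bp
  [96,106): 10 bp
  [106,114): 8 bp
  [114,127): 13 bp
  [127,128): 1 bp
  [128,133): 5 bp
  [133,147): 14 bp
  [147,159): 12 bp
  [159,168): 9 bp
  [168,176): 8 bp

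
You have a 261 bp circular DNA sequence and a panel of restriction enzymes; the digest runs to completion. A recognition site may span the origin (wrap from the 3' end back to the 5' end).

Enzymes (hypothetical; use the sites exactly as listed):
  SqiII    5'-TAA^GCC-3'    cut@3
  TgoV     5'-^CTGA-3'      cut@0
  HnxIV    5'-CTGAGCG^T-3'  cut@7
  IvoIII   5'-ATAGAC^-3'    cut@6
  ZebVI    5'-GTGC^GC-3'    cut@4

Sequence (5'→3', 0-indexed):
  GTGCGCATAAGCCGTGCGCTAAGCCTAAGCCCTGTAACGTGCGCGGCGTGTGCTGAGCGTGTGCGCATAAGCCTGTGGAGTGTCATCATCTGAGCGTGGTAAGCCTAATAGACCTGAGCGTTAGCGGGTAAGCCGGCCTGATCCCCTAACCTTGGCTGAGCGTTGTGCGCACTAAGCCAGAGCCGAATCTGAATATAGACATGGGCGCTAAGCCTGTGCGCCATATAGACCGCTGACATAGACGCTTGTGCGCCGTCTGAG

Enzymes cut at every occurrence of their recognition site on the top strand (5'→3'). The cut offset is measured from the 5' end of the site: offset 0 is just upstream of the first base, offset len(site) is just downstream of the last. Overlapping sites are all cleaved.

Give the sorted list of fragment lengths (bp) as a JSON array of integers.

[2,5,5,5,6,6,6,6,6,6,7,7,7,7,7,7,8,8,9,10,11,11,11,11,11,12,13,14,18,19]

Scan for sites:
  SqiII (TAAGCC, off=3): starts [7, 19, 25, 67, 99, 128, 172, 208] → cuts [10, 22, 28, 70, 102, 131, 175, 211]
  TgoV (CTGA, off=0): starts [52, 89, 113, 137, 155, 188, 232, 256] → cuts [52, 89, 113, 137, 155, 188, 232, 256]
  HnxIV (CTGAGCGT, off=7): starts [52, 89, 113, 155] → cuts [59, 96, 120, 162]
  IvoIII (ATAGAC, off=6): starts [107, 194, 224, 237] → cuts [113, 200, 230, 243]
  ZebVI (GTGCGC, off=4): starts [0, 13, 38, 60, 164, 215, 247] → cuts [4, 17, 42, 64, 168, 219, 251]

All cut coordinates (distinct, sorted): [4, 10, 17, 22, 28, 42, 52, 59, 64, 70, 89, 96, 102, 113, 120, 131, 137, 155, 162, 168, 175, 188, 200, 211, 219, 230, 232, 243, 251, 256]

Fragment lengths:
  4→10: 6 bp
  10→17: 7 bp
  17→22: 5 bp
  22→28: 6 bp
  28→42: 14 bp
  42→52: 10 bp
  52→59: 7 bp
  59→64: 5 bp
  64→70: 6 bp
  70→89: 19 bp
  89→96: 7 bp
  96→102: 6 bp
  102→113: 11 bp
  113→120: 7 bp
  120→131: 11 bp
  131→137: 6 bp
  137→155: 18 bp
  155→162: 7 bp
  162→168: 6 bp
  168→175: 7 bp
  175→188: 13 bp
  188→200: 12 bp
  200→211: 11 bp
  211→219: 8 bp
  219→230: 11 bp
  230→232: 2 bp
  232→243: 11 bp
  243→251: 8 bp
  251→256: 5 bp
  256→4 (wrap): 261-256+4 = 9 bp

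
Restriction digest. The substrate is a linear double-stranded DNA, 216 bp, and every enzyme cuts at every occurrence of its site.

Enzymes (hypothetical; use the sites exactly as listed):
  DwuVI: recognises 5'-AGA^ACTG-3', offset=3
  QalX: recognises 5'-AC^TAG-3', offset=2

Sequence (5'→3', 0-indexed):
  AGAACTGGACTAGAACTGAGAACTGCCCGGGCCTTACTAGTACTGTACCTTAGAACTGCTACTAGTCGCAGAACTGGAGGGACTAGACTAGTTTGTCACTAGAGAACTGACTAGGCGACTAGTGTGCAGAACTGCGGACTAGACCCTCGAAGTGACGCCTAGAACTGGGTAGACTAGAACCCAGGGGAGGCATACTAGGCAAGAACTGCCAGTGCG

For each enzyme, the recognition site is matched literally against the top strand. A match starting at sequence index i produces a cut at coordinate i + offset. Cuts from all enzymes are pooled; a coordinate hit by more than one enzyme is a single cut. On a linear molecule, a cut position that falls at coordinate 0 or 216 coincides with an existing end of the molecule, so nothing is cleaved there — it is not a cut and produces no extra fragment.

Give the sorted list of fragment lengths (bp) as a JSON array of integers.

Per-enzyme occurrences:
  DwuVI AGAACTG/3: at [0, 11, 18, 51, 69, 102, 127, 160, 201] ⇒ [3, 14, 21, 54, 72, 105, 130, 163, 204]
  QalX ACTAG/2: at [8, 35, 60, 81, 86, 97, 109, 117, 137, 172, 193] ⇒ [10, 37, 62, 83, 88, 99, 111, 119, 139, 174, 195]

All cut coordinates (distinct, sorted): [3, 10, 14, 21, 37, 54, 62, 72, 83, 88, 99, 105, 111, 119, 130, 139, 163, 174, 195, 204]

Fragments:
  [0,3): 3 bp
  [3,10): 7 bp
  [10,14): 4 bp
  [14,21): 7 bp
  [21,37): 16 bp
  [37,54): 17 bp
  [54,62): 8 bp
  [62,72): 10 bp
  [72,83): 11 bp
  [83,88): 5 bp
  [88,99): 11 bp
  [99,105): 6 bp
  [105,111): 6 bp
  [111,119): 8 bp
  [119,130): 11 bp
  [130,139): 9 bp
  [139,163): 24 bp
  [163,174): 11 bp
  [174,195): 21 bp
  [195,204): 9 bp
  [204,216): 12 bp

[3,4,5,6,6,7,7,8,8,9,9,10,11,11,11,11,12,16,17,21,24]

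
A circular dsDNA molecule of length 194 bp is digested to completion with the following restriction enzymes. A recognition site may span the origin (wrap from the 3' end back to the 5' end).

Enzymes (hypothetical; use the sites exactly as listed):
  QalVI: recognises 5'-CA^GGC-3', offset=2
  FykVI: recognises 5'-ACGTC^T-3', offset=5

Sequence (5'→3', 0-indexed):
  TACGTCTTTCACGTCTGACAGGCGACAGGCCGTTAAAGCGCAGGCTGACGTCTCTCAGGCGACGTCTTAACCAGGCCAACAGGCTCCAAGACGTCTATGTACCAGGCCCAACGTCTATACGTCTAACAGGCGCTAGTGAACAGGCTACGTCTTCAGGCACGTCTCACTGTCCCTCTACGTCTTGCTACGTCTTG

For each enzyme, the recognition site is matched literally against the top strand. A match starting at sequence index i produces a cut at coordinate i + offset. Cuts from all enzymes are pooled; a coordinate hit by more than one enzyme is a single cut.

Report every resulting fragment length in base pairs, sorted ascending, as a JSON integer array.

[4,5,5,5,7,7,8,8,8,9,9,9,9,9,10,10,11,14,14,15,18]

Per-enzyme occurrences:
  QalVI (CAGGC, off=2): starts [18, 25, 40, 55, 71, 79, 102, 126, 140, 153] → cuts [20, 27, 42, 57, 73, 81, 104, 128, 142, 155]
  FykVI (ACGTCT, off=5): starts [1, 10, 47, 61, 90, 110, 118, 146, 158, 176, 186] → cuts [6, 15, 52, 66, 95, 115, 123, 151, 163, 181, 191]

Pooled cuts: [6, 15, 20, 27, 42, 52, 57, 66, 73, 81, 95, 104, 115, 123, 128, 142, 151, 155, 163, 181, 191]

Fragments:
  6→15: 9 bp
  15→20: 5 bp
  20→27: 7 bp
  27→42: 15 bp
  42→52: 10 bp
  52→57: 5 bp
  57→66: 9 bp
  66→73: 7 bp
  73→81: 8 bp
  81→95: 14 bp
  95→104: 9 bp
  104→115: 11 bp
  115→123: 8 bp
  123→128: 5 bp
  128→142: 14 bp
  142→151: 9 bp
  151→155: 4 bp
  155→163: 8 bp
  163→181: 18 bp
  181→191: 10 bp
  191→6 (wrap): 194-191+6 = 9 bp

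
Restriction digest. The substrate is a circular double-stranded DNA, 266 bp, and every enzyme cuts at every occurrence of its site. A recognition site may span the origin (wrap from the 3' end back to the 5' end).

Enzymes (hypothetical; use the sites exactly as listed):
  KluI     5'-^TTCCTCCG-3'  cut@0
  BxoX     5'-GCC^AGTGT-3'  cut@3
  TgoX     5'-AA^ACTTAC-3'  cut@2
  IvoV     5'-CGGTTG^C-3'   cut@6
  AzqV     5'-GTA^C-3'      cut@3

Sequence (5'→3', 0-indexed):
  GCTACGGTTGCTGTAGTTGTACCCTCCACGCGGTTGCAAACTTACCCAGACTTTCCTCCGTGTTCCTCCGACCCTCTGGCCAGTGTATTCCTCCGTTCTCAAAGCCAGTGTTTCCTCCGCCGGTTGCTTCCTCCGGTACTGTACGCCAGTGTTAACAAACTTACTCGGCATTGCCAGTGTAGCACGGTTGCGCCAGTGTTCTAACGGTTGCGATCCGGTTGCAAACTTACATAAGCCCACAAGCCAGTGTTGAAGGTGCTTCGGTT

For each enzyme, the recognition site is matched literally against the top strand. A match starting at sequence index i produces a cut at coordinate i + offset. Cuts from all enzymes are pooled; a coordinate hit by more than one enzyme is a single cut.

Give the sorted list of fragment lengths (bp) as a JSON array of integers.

[1,3,3,4,4,5,5,6,9,10,11,11,11,11,13,15,15,15,16,17,19,19,21,22]

Scan for sites:
  KluI TTCCTCCG/0: at [52, 62, 87, 111, 127] ⇒ [52, 62, 87, 111, 127]
  BxoX GCCAGTGT/3: at [78, 103, 144, 172, 191, 242] ⇒ [81, 106, 147, 175, 194, 245]
  TgoX AAACTTAC/2: at [37, 156, 222] ⇒ [39, 158, 224]
  IvoV CGGTTGC/6: at [4, 30, 120, 184, 204, 215, 261] ⇒ [1, 10, 36, 126, 190, 210, 221]
  AzqV GTAC/3: at [18, 135, 140] ⇒ [21, 138, 143]

All cut coordinates (distinct, sorted): [1, 10, 21, 36, 39, 52, 62, 81, 87, 106, 111, 126, 127, 138, 143, 147, 158, 175, 190, 194, 210, 221, 224, 245]

Fragment lengths:
  1→10: 9 bp
  10→21: 11 bp
  21→36: 15 bp
  36→39: 3 bp
  39→52: 13 bp
  52→62: 10 bp
  62→81: 19 bp
  81→87: 6 bp
  87→106: 19 bp
  106→111: 5 bp
  111→126: 15 bp
  126→127: 1 bp
  127→138: 11 bp
  138→143: 5 bp
  143→147: 4 bp
  147→158: 11 bp
  158→175: 17 bp
  175→190: 15 bp
  190→194: 4 bp
  194→210: 16 bp
  210→221: 11 bp
  221→224: 3 bp
  224→245: 21 bp
  245→1 (wrap): 266-245+1 = 22 bp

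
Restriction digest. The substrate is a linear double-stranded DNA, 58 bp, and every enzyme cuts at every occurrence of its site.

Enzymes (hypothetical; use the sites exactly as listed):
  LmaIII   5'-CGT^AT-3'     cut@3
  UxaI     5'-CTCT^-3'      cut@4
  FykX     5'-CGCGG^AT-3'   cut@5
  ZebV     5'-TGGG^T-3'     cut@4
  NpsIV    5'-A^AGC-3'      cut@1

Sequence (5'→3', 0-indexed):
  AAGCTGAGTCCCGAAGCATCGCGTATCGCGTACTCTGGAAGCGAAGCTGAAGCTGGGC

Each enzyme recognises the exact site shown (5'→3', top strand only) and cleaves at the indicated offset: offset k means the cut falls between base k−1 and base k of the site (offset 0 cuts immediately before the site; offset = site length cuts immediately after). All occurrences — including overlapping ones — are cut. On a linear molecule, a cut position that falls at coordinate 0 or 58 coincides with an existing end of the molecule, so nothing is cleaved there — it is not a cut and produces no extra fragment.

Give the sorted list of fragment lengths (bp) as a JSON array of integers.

[1,3,5,6,8,10,12,13]

Per-enzyme occurrences:
  LmaIII (CGTAT, off=3): starts [21] → cuts [24]
  UxaI (CTCT, off=4): starts [32] → cuts [36]
  FykX (CGCGGAT, off=5): no sites
  ZebV (TGGGT, off=4): no sites
  NpsIV (AAGC, off=1): starts [0, 13, 38, 43, 49] → cuts [1, 14, 39, 44, 50]

All cut coordinates (distinct, sorted): [1, 14, 24, 36, 39, 44, 50]

Fragments:
  [0,1): 1 bp
  [1,14): 13 bp
  [14,24): 10 bp
  [24,36): 12 bp
  [36,39): 3 bp
  [39,44): 5 bp
  [44,50): 6 bp
  [50,58): 8 bp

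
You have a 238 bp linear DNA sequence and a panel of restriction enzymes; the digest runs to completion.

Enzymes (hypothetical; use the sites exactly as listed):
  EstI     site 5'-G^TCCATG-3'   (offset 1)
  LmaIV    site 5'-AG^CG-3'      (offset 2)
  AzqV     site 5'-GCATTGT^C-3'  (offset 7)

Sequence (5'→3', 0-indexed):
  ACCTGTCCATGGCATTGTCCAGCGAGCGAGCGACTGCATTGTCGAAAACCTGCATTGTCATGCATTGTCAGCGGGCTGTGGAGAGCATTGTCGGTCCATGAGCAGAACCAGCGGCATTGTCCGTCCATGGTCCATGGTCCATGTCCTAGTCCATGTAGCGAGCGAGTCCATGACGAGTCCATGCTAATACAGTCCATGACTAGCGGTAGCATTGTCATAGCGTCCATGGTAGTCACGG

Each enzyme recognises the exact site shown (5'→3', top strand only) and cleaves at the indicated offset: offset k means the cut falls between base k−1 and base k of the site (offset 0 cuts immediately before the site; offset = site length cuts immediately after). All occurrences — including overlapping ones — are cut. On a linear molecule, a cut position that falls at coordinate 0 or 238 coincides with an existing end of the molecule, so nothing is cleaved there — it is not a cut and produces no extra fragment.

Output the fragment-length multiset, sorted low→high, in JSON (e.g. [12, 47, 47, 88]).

Site scan:
  EstI GTCCATG/1: at [4, 93, 122, 129, 136, 148, 165, 176, 191, 221] ⇒ [5, 94, 123, 130, 137, 149, 166, 177, 192, 222]
  LmaIV AGCG/2: at [20, 24, 28, 69, 109, 156, 160, 201, 218] ⇒ [22, 26, 30, 71, 111, 158, 162, 203, 220]
  AzqV GCATTGTC/7: at [11, 35, 51, 61, 84, 113, 208] ⇒ [18, 42, 58, 68, 91, 120, 215]

All cut coordinates (distinct, sorted): [5, 18, 22, 26, 30, 42, 58, 68, 71, 91, 94, 111, 120, 123, 130, 137, 149, 158, 162, 166, 177, 192, 203, 215, 220, 222]

Fragment lengths:
  [0,5): 5 bp
  [5,18): 13 bp
  [18,22): 4 bp
  [22,26): 4 bp
  [26,30): 4 bp
  [30,42): 12 bp
  [42,58): 16 bp
  [58,68): 10 bp
  [68,71): 3 bp
  [71,91): 20 bp
  [91,94): 3 bp
  [94,111): 17 bp
  [111,120): 9 bp
  [120,123): 3 bp
  [123,130): 7 bp
  [130,137): 7 bp
  [137,149): 12 bp
  [149,158): 9 bp
  [158,162): 4 bp
  [162,166): 4 bp
  [166,177): 11 bp
  [177,192): 15 bp
  [192,203): 11 bp
  [203,215): 12 bp
  [215,220): 5 bp
  [220,222): 2 bp
  [222,238): 16 bp

[2,3,3,3,4,4,4,4,4,5,5,7,7,9,9,10,11,11,12,12,12,13,15,16,16,17,20]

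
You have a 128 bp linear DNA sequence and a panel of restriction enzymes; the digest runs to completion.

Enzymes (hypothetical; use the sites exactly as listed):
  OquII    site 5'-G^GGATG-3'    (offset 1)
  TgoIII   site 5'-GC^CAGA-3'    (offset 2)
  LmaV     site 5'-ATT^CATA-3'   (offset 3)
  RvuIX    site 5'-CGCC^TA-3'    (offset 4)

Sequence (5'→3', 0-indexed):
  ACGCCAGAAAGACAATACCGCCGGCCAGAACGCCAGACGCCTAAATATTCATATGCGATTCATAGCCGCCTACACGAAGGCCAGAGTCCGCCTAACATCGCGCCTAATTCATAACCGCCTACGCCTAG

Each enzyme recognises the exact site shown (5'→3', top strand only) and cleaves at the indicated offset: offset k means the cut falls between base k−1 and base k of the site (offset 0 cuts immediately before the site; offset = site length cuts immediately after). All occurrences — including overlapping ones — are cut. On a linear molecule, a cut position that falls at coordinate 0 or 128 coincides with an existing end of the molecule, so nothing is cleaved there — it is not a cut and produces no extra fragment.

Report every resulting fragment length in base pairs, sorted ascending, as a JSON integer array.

Per-enzyme occurrences:
  OquII (GGGATG, off=1): no sites
  TgoIII (GCCAGA, off=2): starts [2, 23, 31, 79] → cuts [4, 25, 33, 81]
  LmaV (ATTCATA, off=3): starts [46, 57, 106] → cuts [49, 60, 109]
  RvuIX (CGCCTA, off=4): starts [37, 66, 88, 100, 115, 121] → cuts [41, 70, 92, 104, 119, 125]

Pooled cuts: [4, 25, 33, 41, 49, 60, 70, 81, 92, 104, 109, 119, 125]

Fragments:
  [0,4): 4 bp
  [4,25): 21 bp
  [25,33): 8 bp
  [33,41): 8 bp
  [41,49): 8 bp
  [49,60): 11 bp
  [60,70): 10 bp
  [70,81): 11 bp
  [81,92): 11 bp
  [92,104): 12 bp
  [104,109): 5 bp
  [109,119): 10 bp
  [119,125): 6 bp
  [125,128): 3 bp

[3,4,5,6,8,8,8,10,10,11,11,11,12,21]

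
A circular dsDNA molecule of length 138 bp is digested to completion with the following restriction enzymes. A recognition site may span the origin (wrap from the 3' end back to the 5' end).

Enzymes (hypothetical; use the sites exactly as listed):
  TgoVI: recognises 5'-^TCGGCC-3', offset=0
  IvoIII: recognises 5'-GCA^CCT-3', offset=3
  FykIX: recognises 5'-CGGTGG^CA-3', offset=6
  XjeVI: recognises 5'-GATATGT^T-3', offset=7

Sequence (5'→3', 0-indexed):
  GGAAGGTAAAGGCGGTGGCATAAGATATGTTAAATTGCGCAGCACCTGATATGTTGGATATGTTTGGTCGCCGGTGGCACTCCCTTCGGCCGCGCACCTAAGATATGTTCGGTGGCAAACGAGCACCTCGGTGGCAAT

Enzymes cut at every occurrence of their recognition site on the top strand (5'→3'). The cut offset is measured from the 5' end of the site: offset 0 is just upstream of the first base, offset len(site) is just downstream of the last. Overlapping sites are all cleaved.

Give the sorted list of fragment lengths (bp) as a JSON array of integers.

[7,8,9,9,10,10,11,12,12,14,14,22]

Scan for sites:
  TgoVI (TCGGCC, off=0): starts [85] → cuts [85]
  IvoIII (GCACCT, off=3): starts [41, 93, 122] → cuts [44, 96, 125]
  FykIX (CGGTGGCA, off=6): starts [12, 71, 109, 128] → cuts [18, 77, 115, 134]
  XjeVI (GATATGTT, off=7): starts [23, 47, 56, 101] → cuts [30, 54, 63, 108]

All cut coordinates (distinct, sorted): [18, 30, 44, 54, 63, 77, 85, 96, 108, 115, 125, 134]

Fragment lengths:
  18→30: 12 bp
  30→44: 14 bp
  44→54: 10 bp
  54→63: 9 bp
  63→77: 14 bp
  77→85: 8 bp
  85→96: 11 bp
  96→108: 12 bp
  108→115: 7 bp
  115→125: 10 bp
  125→134: 9 bp
  134→18 (wrap): 138-134+18 = 22 bp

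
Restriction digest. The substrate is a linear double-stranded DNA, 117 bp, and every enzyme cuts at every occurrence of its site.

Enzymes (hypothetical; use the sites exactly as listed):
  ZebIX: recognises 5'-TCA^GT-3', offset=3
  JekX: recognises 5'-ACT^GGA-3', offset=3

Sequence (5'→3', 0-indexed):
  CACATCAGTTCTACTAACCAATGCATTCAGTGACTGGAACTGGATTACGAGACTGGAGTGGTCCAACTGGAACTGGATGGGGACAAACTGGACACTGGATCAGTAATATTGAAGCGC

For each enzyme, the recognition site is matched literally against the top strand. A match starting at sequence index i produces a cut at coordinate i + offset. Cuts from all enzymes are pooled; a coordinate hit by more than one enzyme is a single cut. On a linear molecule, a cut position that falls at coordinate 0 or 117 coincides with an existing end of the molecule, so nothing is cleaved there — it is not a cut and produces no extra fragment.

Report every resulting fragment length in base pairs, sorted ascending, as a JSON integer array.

[6,6,6,6,7,7,13,14,15,15,22]

Site scan:
  ZebIX TCAGT/3: at [4, 26, 99] ⇒ [7, 29, 102]
  JekX ACTGGA/3: at [32, 38, 51, 65, 71, 86, 93] ⇒ [35, 41, 54, 68, 74, 89, 96]

Pooled cuts: [7, 29, 35, 41, 54, 68, 74, 89, 96, 102]

Fragment lengths:
  [0,7): 7 bp
  [7,29): 22 bp
  [29,35): 6 bp
  [35,41): 6 bp
  [41,54): 13 bp
  [54,68): 14 bp
  [68,74): 6 bp
  [74,89): 15 bp
  [89,96): 7 bp
  [96,102): 6 bp
  [102,117): 15 bp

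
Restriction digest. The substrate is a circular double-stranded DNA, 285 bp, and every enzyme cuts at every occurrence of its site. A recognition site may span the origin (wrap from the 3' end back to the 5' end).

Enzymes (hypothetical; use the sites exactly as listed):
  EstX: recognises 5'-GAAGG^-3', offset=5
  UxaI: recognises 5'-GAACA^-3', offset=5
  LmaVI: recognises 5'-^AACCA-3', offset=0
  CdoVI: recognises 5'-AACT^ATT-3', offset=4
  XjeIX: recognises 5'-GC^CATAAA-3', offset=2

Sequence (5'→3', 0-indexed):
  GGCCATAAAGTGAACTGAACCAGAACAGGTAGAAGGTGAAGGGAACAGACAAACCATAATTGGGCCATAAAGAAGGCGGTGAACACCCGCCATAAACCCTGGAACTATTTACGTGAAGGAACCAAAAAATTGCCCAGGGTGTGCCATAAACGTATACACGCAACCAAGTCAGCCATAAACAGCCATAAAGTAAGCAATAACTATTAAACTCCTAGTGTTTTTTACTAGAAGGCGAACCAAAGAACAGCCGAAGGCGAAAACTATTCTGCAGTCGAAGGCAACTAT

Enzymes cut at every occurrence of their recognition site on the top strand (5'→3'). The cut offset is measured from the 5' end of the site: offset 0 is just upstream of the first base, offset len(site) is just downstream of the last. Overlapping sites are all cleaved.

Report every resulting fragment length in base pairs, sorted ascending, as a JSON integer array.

[2,4,5,5,6,8,8,9,9,10,10,10,11,12,12,13,14,14,16,16,17,19,25,30]

Per-enzyme occurrences:
  EstX (GAAGG, off=5): starts [31, 37, 71, 114, 227, 249, 273] → cuts [36, 42, 76, 119, 232, 254, 278]
  UxaI (GAACA, off=5): starts [22, 42, 80, 241] → cuts [27, 47, 85, 246]
  LmaVI (AACCA, off=0): starts [17, 51, 119, 161, 234] → cuts [17, 51, 119, 161, 234]
  CdoVI (AACTATT, off=4): starts [102, 198, 258] → cuts [106, 202, 262]
  XjeIX (GCCATAAA, off=2): starts [1, 63, 88, 142, 171, 181] → cuts [3, 65, 90, 144, 173, 183]

Pooled cuts: [3, 17, 27, 36, 42, 47, 51, 65, 76, 85, 90, 106, 119, 144, 161, 173, 183, 202, 232, 234, 246, 254, 262, 278]

Fragments:
  3→17: 14 bp
  17→27: 10 bp
  27→36: 9 bp
  36→42: 6 bp
  42→47: 5 bp
  47→51: 4 bp
  51→65: 14 bp
  65→76: 11 bp
  76→85: 9 bp
  85→90: 5 bp
  90→106: 16 bp
  106→119: 13 bp
  119→144: 25 bp
  144→161: 17 bp
  161→173: 12 bp
  173→183: 10 bp
  183→202: 19 bp
  202→232: 30 bp
  232→234: 2 bp
  234→246: 12 bp
  246→254: 8 bp
  254→262: 8 bp
  262→278: 16 bp
  278→3 (wrap): 285-278+3 = 10 bp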